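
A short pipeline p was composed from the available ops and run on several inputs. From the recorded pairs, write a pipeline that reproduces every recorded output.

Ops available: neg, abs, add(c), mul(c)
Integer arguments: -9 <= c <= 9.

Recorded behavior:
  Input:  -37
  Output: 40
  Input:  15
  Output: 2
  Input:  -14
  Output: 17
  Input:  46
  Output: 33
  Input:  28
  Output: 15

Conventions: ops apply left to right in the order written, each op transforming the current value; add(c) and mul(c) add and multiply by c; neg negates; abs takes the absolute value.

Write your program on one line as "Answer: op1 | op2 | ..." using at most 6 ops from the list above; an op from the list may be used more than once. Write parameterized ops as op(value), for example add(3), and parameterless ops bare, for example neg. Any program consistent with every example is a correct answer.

add(-9) | add(1) | neg | abs | add(-5)

Check, running the answer program on each example:
  -37 -> -46 -> -45 -> 45 -> 45 -> 40
  15 -> 6 -> 7 -> -7 -> 7 -> 2
  -14 -> -23 -> -22 -> 22 -> 22 -> 17
  46 -> 37 -> 38 -> -38 -> 38 -> 33
  28 -> 19 -> 20 -> -20 -> 20 -> 15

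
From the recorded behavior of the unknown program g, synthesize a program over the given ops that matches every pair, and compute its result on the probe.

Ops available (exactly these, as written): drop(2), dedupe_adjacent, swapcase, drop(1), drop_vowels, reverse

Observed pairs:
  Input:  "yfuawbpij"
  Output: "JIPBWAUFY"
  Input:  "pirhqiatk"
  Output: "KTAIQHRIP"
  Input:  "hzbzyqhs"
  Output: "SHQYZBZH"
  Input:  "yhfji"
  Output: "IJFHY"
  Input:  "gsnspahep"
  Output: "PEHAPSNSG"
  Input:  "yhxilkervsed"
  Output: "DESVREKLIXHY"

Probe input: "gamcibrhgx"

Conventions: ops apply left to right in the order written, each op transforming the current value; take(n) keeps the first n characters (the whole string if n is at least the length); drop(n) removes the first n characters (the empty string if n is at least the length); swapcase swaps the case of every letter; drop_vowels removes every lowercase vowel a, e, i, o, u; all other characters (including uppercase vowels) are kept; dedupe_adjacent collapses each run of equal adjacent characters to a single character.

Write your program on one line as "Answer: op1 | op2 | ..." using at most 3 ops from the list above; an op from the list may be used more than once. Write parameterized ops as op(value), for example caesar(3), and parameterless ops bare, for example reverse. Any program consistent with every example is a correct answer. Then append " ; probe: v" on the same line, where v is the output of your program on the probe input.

swapcase | reverse ; probe: "XGHRBICMAG"

Check, running the answer program on each example:
  "yfuawbpij" -> "YFUAWBPIJ" -> "JIPBWAUFY"
  "pirhqiatk" -> "PIRHQIATK" -> "KTAIQHRIP"
  "hzbzyqhs" -> "HZBZYQHS" -> "SHQYZBZH"
  "yhfji" -> "YHFJI" -> "IJFHY"
  "gsnspahep" -> "GSNSPAHEP" -> "PEHAPSNSG"
  "yhxilkervsed" -> "YHXILKERVSED" -> "DESVREKLIXHY"
  probe: "gamcibrhgx" -> "GAMCIBRHGX" -> "XGHRBICMAG"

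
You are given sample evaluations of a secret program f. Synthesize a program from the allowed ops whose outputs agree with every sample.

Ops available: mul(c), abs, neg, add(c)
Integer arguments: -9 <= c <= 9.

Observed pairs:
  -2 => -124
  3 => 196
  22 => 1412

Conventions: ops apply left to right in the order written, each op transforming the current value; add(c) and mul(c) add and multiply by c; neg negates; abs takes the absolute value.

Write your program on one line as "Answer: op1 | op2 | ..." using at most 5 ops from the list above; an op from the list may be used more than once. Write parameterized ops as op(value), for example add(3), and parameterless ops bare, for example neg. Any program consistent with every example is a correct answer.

mul(8) | mul(-8) | add(-4) | neg

Check, running the answer program on each example:
  -2 -> -16 -> 128 -> 124 -> -124
  3 -> 24 -> -192 -> -196 -> 196
  22 -> 176 -> -1408 -> -1412 -> 1412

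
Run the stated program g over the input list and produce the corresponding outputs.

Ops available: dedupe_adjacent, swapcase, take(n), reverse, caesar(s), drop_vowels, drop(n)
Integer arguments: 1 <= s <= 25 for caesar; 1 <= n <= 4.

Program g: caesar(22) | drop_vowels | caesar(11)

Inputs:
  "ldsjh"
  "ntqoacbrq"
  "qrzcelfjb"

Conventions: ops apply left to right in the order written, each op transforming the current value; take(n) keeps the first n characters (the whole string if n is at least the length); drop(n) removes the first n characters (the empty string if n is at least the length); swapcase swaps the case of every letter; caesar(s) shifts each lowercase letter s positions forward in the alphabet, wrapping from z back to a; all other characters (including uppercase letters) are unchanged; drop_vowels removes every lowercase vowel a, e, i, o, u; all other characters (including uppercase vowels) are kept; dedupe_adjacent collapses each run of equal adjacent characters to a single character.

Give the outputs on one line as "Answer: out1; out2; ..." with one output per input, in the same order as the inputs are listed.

Execution, op by op:
  "ldsjh" -> "hzofd" -> "hzfd" -> "skqo"
  "ntqoacbrq" -> "jpmkwyxnm" -> "jpmkwyxnm" -> "uaxvhjiyx"
  "qrzcelfjb" -> "mnvyahbfx" -> "mnvyhbfx" -> "xygjsmqi"

"skqo"; "uaxvhjiyx"; "xygjsmqi"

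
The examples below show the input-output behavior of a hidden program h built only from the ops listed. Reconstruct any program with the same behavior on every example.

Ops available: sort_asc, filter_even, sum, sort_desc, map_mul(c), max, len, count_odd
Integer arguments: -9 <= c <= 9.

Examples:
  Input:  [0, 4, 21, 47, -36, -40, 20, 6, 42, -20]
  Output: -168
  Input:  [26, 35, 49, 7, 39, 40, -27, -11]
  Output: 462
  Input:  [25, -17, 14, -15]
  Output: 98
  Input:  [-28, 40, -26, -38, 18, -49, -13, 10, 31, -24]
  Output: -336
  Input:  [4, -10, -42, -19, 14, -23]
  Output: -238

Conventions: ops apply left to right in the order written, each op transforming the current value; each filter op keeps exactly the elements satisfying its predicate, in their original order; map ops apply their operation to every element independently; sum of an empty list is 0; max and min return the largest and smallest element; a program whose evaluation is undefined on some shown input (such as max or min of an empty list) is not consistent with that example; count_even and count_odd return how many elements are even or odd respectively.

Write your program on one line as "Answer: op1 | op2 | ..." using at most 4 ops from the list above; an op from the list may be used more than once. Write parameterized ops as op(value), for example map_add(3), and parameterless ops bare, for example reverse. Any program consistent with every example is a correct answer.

filter_even | map_mul(-7) | map_mul(-1) | sum

Check, running the answer program on each example:
  [0, 4, 21, 47, -36, -40, 20, 6, 42, -20] -> [0, 4, -36, -40, 20, 6, 42, -20] -> [0, -28, 252, 280, -140, -42, -294, 140] -> [0, 28, -252, -280, 140, 42, 294, -140] -> -168
  [26, 35, 49, 7, 39, 40, -27, -11] -> [26, 40] -> [-182, -280] -> [182, 280] -> 462
  [25, -17, 14, -15] -> [14] -> [-98] -> [98] -> 98
  [-28, 40, -26, -38, 18, -49, -13, 10, 31, -24] -> [-28, 40, -26, -38, 18, 10, -24] -> [196, -280, 182, 266, -126, -70, 168] -> [-196, 280, -182, -266, 126, 70, -168] -> -336
  [4, -10, -42, -19, 14, -23] -> [4, -10, -42, 14] -> [-28, 70, 294, -98] -> [28, -70, -294, 98] -> -238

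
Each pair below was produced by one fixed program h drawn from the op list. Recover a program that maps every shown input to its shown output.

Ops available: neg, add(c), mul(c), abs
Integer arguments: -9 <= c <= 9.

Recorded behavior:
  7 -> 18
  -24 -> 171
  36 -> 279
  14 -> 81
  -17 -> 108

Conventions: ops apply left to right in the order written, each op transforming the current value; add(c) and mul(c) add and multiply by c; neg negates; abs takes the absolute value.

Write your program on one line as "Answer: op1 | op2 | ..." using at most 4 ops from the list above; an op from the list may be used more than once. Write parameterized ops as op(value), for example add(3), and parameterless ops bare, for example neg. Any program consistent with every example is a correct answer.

neg | abs | add(-5) | mul(9)

Check, running the answer program on each example:
  7 -> -7 -> 7 -> 2 -> 18
  -24 -> 24 -> 24 -> 19 -> 171
  36 -> -36 -> 36 -> 31 -> 279
  14 -> -14 -> 14 -> 9 -> 81
  -17 -> 17 -> 17 -> 12 -> 108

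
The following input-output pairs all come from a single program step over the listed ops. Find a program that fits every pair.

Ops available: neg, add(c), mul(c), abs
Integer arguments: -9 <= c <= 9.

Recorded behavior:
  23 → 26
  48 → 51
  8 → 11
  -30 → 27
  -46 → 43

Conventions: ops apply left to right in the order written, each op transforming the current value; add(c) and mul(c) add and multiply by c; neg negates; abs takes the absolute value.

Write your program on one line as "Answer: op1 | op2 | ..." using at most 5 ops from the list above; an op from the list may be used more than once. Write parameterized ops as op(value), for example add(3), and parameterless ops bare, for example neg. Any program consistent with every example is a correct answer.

neg | add(-4) | add(1) | neg | abs

Check, running the answer program on each example:
  23 -> -23 -> -27 -> -26 -> 26 -> 26
  48 -> -48 -> -52 -> -51 -> 51 -> 51
  8 -> -8 -> -12 -> -11 -> 11 -> 11
  -30 -> 30 -> 26 -> 27 -> -27 -> 27
  -46 -> 46 -> 42 -> 43 -> -43 -> 43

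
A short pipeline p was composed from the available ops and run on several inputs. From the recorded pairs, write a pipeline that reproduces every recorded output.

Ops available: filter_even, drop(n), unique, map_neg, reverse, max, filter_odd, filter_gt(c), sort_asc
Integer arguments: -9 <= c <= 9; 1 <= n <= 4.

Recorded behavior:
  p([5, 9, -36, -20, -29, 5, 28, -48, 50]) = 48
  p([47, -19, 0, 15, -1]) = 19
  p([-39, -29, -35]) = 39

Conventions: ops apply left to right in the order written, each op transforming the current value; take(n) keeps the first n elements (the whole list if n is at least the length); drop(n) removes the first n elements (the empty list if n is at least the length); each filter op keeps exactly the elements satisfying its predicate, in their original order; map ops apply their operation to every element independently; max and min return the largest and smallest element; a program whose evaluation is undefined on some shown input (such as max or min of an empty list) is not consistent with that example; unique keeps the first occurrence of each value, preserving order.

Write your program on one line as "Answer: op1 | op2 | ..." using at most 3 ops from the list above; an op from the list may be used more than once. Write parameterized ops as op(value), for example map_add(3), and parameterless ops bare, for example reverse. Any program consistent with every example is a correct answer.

map_neg | max

Check, running the answer program on each example:
  [5, 9, -36, -20, -29, 5, 28, -48, 50] -> [-5, -9, 36, 20, 29, -5, -28, 48, -50] -> 48
  [47, -19, 0, 15, -1] -> [-47, 19, 0, -15, 1] -> 19
  [-39, -29, -35] -> [39, 29, 35] -> 39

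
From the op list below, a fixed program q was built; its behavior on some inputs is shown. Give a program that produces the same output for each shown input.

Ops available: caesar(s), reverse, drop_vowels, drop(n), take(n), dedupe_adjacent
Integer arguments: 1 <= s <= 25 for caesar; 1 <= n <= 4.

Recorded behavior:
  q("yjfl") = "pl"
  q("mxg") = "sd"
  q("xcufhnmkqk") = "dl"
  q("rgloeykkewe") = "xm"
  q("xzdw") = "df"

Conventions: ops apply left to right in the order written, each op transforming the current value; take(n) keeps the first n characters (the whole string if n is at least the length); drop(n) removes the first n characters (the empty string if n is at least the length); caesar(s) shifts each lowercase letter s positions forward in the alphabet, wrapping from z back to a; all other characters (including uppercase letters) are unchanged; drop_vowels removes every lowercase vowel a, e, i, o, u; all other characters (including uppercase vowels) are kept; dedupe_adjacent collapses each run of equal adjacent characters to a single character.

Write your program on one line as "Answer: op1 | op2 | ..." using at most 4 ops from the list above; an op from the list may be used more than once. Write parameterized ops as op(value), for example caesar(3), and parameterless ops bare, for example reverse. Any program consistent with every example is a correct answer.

drop_vowels | caesar(6) | drop_vowels | take(2)

Check, running the answer program on each example:
  "yjfl" -> "yjfl" -> "eplr" -> "plr" -> "pl"
  "mxg" -> "mxg" -> "sdm" -> "sdm" -> "sd"
  "xcufhnmkqk" -> "xcfhnmkqk" -> "dilntsqwq" -> "dlntsqwq" -> "dl"
  "rgloeykkewe" -> "rglykkw" -> "xmreqqc" -> "xmrqqc" -> "xm"
  "xzdw" -> "xzdw" -> "dfjc" -> "dfjc" -> "df"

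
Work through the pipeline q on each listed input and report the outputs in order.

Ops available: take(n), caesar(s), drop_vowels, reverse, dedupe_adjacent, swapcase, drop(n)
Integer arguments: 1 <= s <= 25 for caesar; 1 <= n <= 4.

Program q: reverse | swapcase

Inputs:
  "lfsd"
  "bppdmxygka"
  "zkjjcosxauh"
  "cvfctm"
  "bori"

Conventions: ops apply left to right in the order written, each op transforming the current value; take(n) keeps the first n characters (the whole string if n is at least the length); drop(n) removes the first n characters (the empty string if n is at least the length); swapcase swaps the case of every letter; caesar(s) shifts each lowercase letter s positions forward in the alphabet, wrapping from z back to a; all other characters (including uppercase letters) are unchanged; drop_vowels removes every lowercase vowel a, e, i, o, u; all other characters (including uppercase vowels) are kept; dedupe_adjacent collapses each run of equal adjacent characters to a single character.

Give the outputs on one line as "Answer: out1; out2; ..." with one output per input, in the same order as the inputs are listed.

Execution, op by op:
  "lfsd" -> "dsfl" -> "DSFL"
  "bppdmxygka" -> "akgyxmdppb" -> "AKGYXMDPPB"
  "zkjjcosxauh" -> "huaxsocjjkz" -> "HUAXSOCJJKZ"
  "cvfctm" -> "mtcfvc" -> "MTCFVC"
  "bori" -> "irob" -> "IROB"

"DSFL"; "AKGYXMDPPB"; "HUAXSOCJJKZ"; "MTCFVC"; "IROB"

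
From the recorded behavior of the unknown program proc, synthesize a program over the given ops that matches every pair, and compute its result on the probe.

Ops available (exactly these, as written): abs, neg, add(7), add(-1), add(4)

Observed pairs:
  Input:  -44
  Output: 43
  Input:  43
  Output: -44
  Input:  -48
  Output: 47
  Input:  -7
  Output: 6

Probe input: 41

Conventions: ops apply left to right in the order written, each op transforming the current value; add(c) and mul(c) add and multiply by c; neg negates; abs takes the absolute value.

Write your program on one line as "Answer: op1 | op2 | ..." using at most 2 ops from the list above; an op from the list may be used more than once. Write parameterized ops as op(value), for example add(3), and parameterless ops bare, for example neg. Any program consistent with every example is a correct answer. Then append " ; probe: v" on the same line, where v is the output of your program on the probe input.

neg | add(-1) ; probe: -42

Check, running the answer program on each example:
  -44 -> 44 -> 43
  43 -> -43 -> -44
  -48 -> 48 -> 47
  -7 -> 7 -> 6
  probe: 41 -> -41 -> -42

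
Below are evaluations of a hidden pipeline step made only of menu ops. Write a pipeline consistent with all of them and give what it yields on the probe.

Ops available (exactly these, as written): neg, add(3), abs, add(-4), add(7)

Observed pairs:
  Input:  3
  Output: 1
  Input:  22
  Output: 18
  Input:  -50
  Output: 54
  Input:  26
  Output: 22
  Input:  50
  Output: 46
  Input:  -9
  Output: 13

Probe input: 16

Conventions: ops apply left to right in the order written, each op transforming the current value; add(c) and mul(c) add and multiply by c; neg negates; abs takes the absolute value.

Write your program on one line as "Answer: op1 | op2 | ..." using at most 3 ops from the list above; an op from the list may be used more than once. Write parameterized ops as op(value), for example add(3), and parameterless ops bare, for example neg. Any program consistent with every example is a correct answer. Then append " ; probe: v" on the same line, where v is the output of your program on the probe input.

add(-4) | neg | abs ; probe: 12

Check, running the answer program on each example:
  3 -> -1 -> 1 -> 1
  22 -> 18 -> -18 -> 18
  -50 -> -54 -> 54 -> 54
  26 -> 22 -> -22 -> 22
  50 -> 46 -> -46 -> 46
  -9 -> -13 -> 13 -> 13
  probe: 16 -> 12 -> -12 -> 12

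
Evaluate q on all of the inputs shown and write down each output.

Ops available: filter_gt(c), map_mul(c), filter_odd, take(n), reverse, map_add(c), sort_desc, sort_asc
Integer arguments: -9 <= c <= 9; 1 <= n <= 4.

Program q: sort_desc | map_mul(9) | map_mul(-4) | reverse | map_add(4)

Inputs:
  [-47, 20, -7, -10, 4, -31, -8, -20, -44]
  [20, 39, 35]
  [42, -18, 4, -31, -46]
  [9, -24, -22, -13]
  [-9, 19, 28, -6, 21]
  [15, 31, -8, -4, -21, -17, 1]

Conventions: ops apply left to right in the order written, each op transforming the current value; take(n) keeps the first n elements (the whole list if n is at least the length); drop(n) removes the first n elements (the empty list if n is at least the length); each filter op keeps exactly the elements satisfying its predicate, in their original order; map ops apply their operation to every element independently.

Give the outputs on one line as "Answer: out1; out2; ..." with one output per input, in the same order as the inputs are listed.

[1696, 1588, 1120, 724, 364, 292, 256, -140, -716]; [-716, -1256, -1400]; [1660, 1120, 652, -140, -1508]; [868, 796, 472, -320]; [328, 220, -680, -752, -1004]; [760, 616, 292, 148, -32, -536, -1112]

Execution, op by op:
  [-47, 20, -7, -10, 4, -31, -8, -20, -44] -> [20, 4, -7, -8, -10, -20, -31, -44, -47] -> [180, 36, -63, -72, -90, -180, -279, -396, -423] -> [-720, -144, 252, 288, 360, 720, 1116, 1584, 1692] -> [1692, 1584, 1116, 720, 360, 288, 252, -144, -720] -> [1696, 1588, 1120, 724, 364, 292, 256, -140, -716]
  [20, 39, 35] -> [39, 35, 20] -> [351, 315, 180] -> [-1404, -1260, -720] -> [-720, -1260, -1404] -> [-716, -1256, -1400]
  [42, -18, 4, -31, -46] -> [42, 4, -18, -31, -46] -> [378, 36, -162, -279, -414] -> [-1512, -144, 648, 1116, 1656] -> [1656, 1116, 648, -144, -1512] -> [1660, 1120, 652, -140, -1508]
  [9, -24, -22, -13] -> [9, -13, -22, -24] -> [81, -117, -198, -216] -> [-324, 468, 792, 864] -> [864, 792, 468, -324] -> [868, 796, 472, -320]
  [-9, 19, 28, -6, 21] -> [28, 21, 19, -6, -9] -> [252, 189, 171, -54, -81] -> [-1008, -756, -684, 216, 324] -> [324, 216, -684, -756, -1008] -> [328, 220, -680, -752, -1004]
  [15, 31, -8, -4, -21, -17, 1] -> [31, 15, 1, -4, -8, -17, -21] -> [279, 135, 9, -36, -72, -153, -189] -> [-1116, -540, -36, 144, 288, 612, 756] -> [756, 612, 288, 144, -36, -540, -1116] -> [760, 616, 292, 148, -32, -536, -1112]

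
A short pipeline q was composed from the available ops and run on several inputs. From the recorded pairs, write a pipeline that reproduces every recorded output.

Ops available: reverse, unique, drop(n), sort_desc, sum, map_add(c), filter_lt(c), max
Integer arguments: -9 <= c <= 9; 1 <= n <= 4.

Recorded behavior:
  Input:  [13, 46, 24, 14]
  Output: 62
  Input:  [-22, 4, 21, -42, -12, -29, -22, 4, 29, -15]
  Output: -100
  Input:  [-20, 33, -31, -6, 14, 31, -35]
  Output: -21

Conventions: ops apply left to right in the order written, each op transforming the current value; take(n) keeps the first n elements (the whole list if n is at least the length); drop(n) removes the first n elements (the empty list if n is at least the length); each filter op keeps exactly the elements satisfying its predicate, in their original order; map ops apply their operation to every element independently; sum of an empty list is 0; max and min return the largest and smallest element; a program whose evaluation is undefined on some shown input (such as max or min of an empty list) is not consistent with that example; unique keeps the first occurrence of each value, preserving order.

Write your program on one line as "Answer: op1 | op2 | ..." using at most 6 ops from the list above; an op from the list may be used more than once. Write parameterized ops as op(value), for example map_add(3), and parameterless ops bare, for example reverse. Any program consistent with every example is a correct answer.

unique | reverse | map_add(-6) | map_add(-1) | drop(1) | sum

Check, running the answer program on each example:
  [13, 46, 24, 14] -> [13, 46, 24, 14] -> [14, 24, 46, 13] -> [8, 18, 40, 7] -> [7, 17, 39, 6] -> [17, 39, 6] -> 62
  [-22, 4, 21, -42, -12, -29, -22, 4, 29, -15] -> [-22, 4, 21, -42, -12, -29, 29, -15] -> [-15, 29, -29, -12, -42, 21, 4, -22] -> [-21, 23, -35, -18, -48, 15, -2, -28] -> [-22, 22, -36, -19, -49, 14, -3, -29] -> [22, -36, -19, -49, 14, -3, -29] -> -100
  [-20, 33, -31, -6, 14, 31, -35] -> [-20, 33, -31, -6, 14, 31, -35] -> [-35, 31, 14, -6, -31, 33, -20] -> [-41, 25, 8, -12, -37, 27, -26] -> [-42, 24, 7, -13, -38, 26, -27] -> [24, 7, -13, -38, 26, -27] -> -21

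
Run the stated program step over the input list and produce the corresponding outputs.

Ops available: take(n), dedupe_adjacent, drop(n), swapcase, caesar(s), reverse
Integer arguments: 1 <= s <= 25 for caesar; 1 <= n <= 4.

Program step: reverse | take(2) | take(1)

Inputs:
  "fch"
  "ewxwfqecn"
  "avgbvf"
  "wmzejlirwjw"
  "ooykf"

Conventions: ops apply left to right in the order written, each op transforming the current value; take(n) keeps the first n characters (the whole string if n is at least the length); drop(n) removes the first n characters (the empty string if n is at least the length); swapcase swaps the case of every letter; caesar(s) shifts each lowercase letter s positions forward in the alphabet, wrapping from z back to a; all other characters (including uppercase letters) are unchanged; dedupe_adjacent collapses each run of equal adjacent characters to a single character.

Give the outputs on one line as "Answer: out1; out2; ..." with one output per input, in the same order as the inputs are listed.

"h"; "n"; "f"; "w"; "f"

Execution, op by op:
  "fch" -> "hcf" -> "hc" -> "h"
  "ewxwfqecn" -> "nceqfwxwe" -> "nc" -> "n"
  "avgbvf" -> "fvbgva" -> "fv" -> "f"
  "wmzejlirwjw" -> "wjwriljezmw" -> "wj" -> "w"
  "ooykf" -> "fkyoo" -> "fk" -> "f"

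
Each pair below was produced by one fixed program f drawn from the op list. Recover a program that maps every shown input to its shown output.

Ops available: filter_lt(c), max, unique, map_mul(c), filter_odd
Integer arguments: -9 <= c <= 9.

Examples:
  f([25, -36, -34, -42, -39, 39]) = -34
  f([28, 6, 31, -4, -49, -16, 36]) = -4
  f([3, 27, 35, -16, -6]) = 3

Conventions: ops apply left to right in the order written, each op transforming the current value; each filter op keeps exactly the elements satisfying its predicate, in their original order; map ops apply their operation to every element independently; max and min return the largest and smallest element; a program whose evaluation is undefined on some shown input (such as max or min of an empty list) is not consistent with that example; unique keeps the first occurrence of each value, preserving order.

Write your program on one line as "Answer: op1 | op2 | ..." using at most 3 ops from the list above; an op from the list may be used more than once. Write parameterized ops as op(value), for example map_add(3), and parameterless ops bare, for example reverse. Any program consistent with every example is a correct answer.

filter_lt(5) | max

Check, running the answer program on each example:
  [25, -36, -34, -42, -39, 39] -> [-36, -34, -42, -39] -> -34
  [28, 6, 31, -4, -49, -16, 36] -> [-4, -49, -16] -> -4
  [3, 27, 35, -16, -6] -> [3, -16, -6] -> 3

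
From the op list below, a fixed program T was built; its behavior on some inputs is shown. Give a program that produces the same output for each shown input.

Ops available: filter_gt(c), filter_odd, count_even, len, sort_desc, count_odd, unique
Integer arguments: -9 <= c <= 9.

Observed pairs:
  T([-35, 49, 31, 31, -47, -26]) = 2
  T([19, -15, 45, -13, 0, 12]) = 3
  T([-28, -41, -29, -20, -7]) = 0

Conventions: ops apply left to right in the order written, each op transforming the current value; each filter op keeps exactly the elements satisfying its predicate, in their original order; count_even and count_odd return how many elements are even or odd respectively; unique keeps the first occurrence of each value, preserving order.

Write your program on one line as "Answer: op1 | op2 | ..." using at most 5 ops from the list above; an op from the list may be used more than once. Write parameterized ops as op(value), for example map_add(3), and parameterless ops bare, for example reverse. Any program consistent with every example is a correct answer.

filter_gt(-7) | filter_gt(7) | unique | len

Check, running the answer program on each example:
  [-35, 49, 31, 31, -47, -26] -> [49, 31, 31] -> [49, 31, 31] -> [49, 31] -> 2
  [19, -15, 45, -13, 0, 12] -> [19, 45, 0, 12] -> [19, 45, 12] -> [19, 45, 12] -> 3
  [-28, -41, -29, -20, -7] -> [] -> [] -> [] -> 0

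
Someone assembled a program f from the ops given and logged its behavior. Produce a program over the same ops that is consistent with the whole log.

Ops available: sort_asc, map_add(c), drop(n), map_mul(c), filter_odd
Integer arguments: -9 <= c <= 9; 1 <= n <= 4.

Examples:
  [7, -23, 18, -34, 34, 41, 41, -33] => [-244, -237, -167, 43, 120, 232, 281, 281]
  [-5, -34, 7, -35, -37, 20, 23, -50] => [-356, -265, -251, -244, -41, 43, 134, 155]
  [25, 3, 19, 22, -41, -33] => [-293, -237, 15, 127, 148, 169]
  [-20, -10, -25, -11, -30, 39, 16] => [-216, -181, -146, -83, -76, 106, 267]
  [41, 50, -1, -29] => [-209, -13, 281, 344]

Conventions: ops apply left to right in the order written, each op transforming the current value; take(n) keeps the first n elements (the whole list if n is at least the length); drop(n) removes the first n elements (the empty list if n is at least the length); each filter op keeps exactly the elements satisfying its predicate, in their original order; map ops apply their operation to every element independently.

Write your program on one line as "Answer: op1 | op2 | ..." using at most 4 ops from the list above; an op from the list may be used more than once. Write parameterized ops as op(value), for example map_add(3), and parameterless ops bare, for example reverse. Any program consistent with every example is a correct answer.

sort_asc | map_mul(7) | map_add(-6)

Check, running the answer program on each example:
  [7, -23, 18, -34, 34, 41, 41, -33] -> [-34, -33, -23, 7, 18, 34, 41, 41] -> [-238, -231, -161, 49, 126, 238, 287, 287] -> [-244, -237, -167, 43, 120, 232, 281, 281]
  [-5, -34, 7, -35, -37, 20, 23, -50] -> [-50, -37, -35, -34, -5, 7, 20, 23] -> [-350, -259, -245, -238, -35, 49, 140, 161] -> [-356, -265, -251, -244, -41, 43, 134, 155]
  [25, 3, 19, 22, -41, -33] -> [-41, -33, 3, 19, 22, 25] -> [-287, -231, 21, 133, 154, 175] -> [-293, -237, 15, 127, 148, 169]
  [-20, -10, -25, -11, -30, 39, 16] -> [-30, -25, -20, -11, -10, 16, 39] -> [-210, -175, -140, -77, -70, 112, 273] -> [-216, -181, -146, -83, -76, 106, 267]
  [41, 50, -1, -29] -> [-29, -1, 41, 50] -> [-203, -7, 287, 350] -> [-209, -13, 281, 344]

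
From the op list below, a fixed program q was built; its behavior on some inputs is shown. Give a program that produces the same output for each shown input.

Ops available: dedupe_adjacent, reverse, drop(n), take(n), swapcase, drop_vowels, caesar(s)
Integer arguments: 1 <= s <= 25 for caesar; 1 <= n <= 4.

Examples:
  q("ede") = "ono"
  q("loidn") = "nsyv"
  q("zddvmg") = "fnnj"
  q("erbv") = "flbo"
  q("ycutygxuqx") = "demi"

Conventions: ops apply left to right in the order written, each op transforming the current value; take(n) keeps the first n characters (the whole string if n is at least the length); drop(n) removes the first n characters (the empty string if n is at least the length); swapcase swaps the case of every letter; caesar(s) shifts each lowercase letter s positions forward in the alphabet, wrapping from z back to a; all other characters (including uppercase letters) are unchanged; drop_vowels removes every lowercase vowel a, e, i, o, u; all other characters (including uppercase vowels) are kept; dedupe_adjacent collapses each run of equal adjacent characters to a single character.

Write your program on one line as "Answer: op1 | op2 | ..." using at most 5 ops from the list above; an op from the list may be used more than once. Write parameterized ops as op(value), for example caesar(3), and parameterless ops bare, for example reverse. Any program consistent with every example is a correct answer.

take(4) | swapcase | reverse | swapcase | caesar(10)

Check, running the answer program on each example:
  "ede" -> "ede" -> "EDE" -> "EDE" -> "ede" -> "ono"
  "loidn" -> "loid" -> "LOID" -> "DIOL" -> "diol" -> "nsyv"
  "zddvmg" -> "zddv" -> "ZDDV" -> "VDDZ" -> "vddz" -> "fnnj"
  "erbv" -> "erbv" -> "ERBV" -> "VBRE" -> "vbre" -> "flbo"
  "ycutygxuqx" -> "ycut" -> "YCUT" -> "TUCY" -> "tucy" -> "demi"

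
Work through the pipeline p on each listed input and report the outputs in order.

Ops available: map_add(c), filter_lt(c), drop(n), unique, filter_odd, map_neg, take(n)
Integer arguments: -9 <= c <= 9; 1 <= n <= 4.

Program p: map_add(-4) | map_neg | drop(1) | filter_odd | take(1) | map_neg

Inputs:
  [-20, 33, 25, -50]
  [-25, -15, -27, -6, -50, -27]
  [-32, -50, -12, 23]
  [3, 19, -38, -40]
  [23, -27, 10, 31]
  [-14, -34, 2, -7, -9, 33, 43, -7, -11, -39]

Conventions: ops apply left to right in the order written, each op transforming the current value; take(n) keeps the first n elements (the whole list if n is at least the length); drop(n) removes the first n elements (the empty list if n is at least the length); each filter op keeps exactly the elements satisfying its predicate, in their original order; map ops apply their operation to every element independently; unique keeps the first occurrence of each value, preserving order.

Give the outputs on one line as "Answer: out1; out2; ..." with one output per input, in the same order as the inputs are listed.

Execution, op by op:
  [-20, 33, 25, -50] -> [-24, 29, 21, -54] -> [24, -29, -21, 54] -> [-29, -21, 54] -> [-29, -21] -> [-29] -> [29]
  [-25, -15, -27, -6, -50, -27] -> [-29, -19, -31, -10, -54, -31] -> [29, 19, 31, 10, 54, 31] -> [19, 31, 10, 54, 31] -> [19, 31, 31] -> [19] -> [-19]
  [-32, -50, -12, 23] -> [-36, -54, -16, 19] -> [36, 54, 16, -19] -> [54, 16, -19] -> [-19] -> [-19] -> [19]
  [3, 19, -38, -40] -> [-1, 15, -42, -44] -> [1, -15, 42, 44] -> [-15, 42, 44] -> [-15] -> [-15] -> [15]
  [23, -27, 10, 31] -> [19, -31, 6, 27] -> [-19, 31, -6, -27] -> [31, -6, -27] -> [31, -27] -> [31] -> [-31]
  [-14, -34, 2, -7, -9, 33, 43, -7, -11, -39] -> [-18, -38, -2, -11, -13, 29, 39, -11, -15, -43] -> [18, 38, 2, 11, 13, -29, -39, 11, 15, 43] -> [38, 2, 11, 13, -29, -39, 11, 15, 43] -> [11, 13, -29, -39, 11, 15, 43] -> [11] -> [-11]

[29]; [-19]; [19]; [15]; [-31]; [-11]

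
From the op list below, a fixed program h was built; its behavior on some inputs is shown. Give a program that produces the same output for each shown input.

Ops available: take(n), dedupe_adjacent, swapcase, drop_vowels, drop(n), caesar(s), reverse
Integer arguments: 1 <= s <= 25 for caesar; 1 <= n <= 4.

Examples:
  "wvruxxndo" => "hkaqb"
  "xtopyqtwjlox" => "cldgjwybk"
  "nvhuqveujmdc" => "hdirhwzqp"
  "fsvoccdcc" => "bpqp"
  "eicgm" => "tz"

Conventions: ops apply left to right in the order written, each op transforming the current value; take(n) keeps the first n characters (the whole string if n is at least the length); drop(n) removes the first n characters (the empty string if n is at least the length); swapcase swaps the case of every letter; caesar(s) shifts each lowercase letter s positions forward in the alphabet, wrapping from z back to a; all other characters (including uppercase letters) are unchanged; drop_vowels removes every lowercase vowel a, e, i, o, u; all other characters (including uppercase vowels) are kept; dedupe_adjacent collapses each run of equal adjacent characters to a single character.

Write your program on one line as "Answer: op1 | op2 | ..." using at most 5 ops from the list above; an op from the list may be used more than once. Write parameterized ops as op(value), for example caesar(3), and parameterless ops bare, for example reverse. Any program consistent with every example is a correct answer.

caesar(23) | dedupe_adjacent | caesar(25) | drop(3) | caesar(17)

Check, running the answer program on each example:
  "wvruxxndo" -> "tsoruukal" -> "tsorukal" -> "srnqtjzk" -> "qtjzk" -> "hkaqb"
  "xtopyqtwjlox" -> "uqlmvnqtgilu" -> "uqlmvnqtgilu" -> "tpklumpsfhkt" -> "lumpsfhkt" -> "cldgjwybk"
  "nvhuqveujmdc" -> "ksernsbrgjaz" -> "ksernsbrgjaz" -> "jrdqmraqfizy" -> "qmraqfizy" -> "hdirhwzqp"
  "fsvoccdcc" -> "cpslzzazz" -> "cpslzaz" -> "borkyzy" -> "kyzy" -> "bpqp"
  "eicgm" -> "bfzdj" -> "bfzdj" -> "aeyci" -> "ci" -> "tz"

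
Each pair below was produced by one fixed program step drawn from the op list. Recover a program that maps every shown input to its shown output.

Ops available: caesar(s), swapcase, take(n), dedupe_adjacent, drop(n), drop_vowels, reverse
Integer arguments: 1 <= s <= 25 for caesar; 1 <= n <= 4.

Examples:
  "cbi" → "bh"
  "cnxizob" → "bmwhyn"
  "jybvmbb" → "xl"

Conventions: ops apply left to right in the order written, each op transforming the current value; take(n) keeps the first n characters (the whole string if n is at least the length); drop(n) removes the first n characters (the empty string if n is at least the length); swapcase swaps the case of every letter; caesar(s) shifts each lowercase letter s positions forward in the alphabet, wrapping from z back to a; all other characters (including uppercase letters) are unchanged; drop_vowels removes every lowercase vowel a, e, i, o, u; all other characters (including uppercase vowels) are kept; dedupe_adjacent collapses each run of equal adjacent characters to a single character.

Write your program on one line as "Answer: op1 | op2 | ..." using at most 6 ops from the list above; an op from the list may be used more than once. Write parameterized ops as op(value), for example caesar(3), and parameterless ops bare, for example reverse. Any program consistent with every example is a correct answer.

caesar(22) | caesar(18) | dedupe_adjacent | caesar(11) | drop_vowels

Check, running the answer program on each example:
  "cbi" -> "yxe" -> "qpw" -> "qpw" -> "bah" -> "bh"
  "cnxizob" -> "yjtevkx" -> "qblwncp" -> "qblwncp" -> "bmwhyna" -> "bmwhyn"
  "jybvmbb" -> "fuxrixx" -> "xmpjapp" -> "xmpjap" -> "ixaula" -> "xl"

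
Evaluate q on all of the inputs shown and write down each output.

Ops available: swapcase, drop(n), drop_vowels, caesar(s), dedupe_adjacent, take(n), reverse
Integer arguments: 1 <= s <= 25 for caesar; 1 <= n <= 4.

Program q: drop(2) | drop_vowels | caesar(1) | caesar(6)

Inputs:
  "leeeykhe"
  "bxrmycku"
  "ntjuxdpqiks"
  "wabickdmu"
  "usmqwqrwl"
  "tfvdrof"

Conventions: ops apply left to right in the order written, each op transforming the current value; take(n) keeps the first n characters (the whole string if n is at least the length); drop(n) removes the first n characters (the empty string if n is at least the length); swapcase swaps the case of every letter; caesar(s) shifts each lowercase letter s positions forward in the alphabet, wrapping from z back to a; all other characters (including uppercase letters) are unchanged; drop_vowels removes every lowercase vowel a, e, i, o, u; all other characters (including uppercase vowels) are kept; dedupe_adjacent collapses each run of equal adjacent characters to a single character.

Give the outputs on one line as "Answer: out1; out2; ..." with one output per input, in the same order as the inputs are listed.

Execution, op by op:
  "leeeykhe" -> "eeykhe" -> "ykh" -> "zli" -> "fro"
  "bxrmycku" -> "rmycku" -> "rmyck" -> "snzdl" -> "ytfjr"
  "ntjuxdpqiks" -> "juxdpqiks" -> "jxdpqks" -> "kyeqrlt" -> "qekwxrz"
  "wabickdmu" -> "bickdmu" -> "bckdm" -> "cdlen" -> "ijrkt"
  "usmqwqrwl" -> "mqwqrwl" -> "mqwqrwl" -> "nrxrsxm" -> "txdxyds"
  "tfvdrof" -> "vdrof" -> "vdrf" -> "wesg" -> "ckym"

"fro"; "ytfjr"; "qekwxrz"; "ijrkt"; "txdxyds"; "ckym"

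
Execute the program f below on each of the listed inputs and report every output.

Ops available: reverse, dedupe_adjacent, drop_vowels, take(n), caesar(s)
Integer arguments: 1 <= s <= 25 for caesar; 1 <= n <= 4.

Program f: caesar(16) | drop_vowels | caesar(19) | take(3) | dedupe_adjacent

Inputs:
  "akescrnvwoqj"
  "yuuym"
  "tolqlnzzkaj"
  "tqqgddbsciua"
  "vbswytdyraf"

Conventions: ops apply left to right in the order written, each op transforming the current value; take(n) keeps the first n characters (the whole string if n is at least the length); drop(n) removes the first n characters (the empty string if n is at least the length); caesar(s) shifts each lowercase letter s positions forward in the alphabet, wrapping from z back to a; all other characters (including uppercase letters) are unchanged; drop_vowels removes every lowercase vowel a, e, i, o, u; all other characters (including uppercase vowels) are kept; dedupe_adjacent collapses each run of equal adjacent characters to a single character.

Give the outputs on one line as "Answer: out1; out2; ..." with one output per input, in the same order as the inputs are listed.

"jla"; "dv"; "cuz"; "cz"; "ekf"

Execution, op by op:
  "akescrnvwoqj" -> "qauishdlmegz" -> "qshdlmgz" -> "jlawefzs" -> "jla" -> "jla"
  "yuuym" -> "okkoc" -> "kkc" -> "ddv" -> "ddv" -> "dv"
  "tolqlnzzkaj" -> "jebgbdppaqz" -> "jbgbdppqz" -> "cuzuwiijs" -> "cuz" -> "cuz"
  "tqqgddbsciua" -> "jggwttrisykq" -> "jggwttrsykq" -> "czzpmmklrdj" -> "czz" -> "cz"
  "vbswytdyraf" -> "lrimojtohqv" -> "lrmjthqv" -> "ekfcmajo" -> "ekf" -> "ekf"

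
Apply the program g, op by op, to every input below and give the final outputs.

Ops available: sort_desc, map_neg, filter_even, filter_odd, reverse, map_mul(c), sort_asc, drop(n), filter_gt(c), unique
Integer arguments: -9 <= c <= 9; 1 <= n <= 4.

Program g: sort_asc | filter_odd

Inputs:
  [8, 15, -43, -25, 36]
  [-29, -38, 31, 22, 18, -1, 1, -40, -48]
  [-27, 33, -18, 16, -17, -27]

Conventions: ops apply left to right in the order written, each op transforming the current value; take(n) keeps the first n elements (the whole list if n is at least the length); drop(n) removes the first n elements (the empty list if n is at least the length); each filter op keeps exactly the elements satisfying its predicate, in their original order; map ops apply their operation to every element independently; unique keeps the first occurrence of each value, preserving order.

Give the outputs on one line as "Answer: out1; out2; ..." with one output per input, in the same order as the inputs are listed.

[-43, -25, 15]; [-29, -1, 1, 31]; [-27, -27, -17, 33]

Execution, op by op:
  [8, 15, -43, -25, 36] -> [-43, -25, 8, 15, 36] -> [-43, -25, 15]
  [-29, -38, 31, 22, 18, -1, 1, -40, -48] -> [-48, -40, -38, -29, -1, 1, 18, 22, 31] -> [-29, -1, 1, 31]
  [-27, 33, -18, 16, -17, -27] -> [-27, -27, -18, -17, 16, 33] -> [-27, -27, -17, 33]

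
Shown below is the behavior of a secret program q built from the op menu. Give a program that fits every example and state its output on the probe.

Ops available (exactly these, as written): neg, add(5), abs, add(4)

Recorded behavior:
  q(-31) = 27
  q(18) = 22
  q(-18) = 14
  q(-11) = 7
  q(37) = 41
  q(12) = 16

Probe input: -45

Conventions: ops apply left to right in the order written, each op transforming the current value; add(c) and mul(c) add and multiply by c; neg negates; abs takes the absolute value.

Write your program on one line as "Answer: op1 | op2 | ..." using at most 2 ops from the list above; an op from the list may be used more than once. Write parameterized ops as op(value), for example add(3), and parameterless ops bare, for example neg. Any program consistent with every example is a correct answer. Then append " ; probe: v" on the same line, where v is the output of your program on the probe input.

add(4) | abs ; probe: 41

Check, running the answer program on each example:
  -31 -> -27 -> 27
  18 -> 22 -> 22
  -18 -> -14 -> 14
  -11 -> -7 -> 7
  37 -> 41 -> 41
  12 -> 16 -> 16
  probe: -45 -> -41 -> 41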